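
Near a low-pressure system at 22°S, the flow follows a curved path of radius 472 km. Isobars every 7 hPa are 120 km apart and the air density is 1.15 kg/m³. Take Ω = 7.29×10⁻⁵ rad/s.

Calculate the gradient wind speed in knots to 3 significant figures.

Coriolis parameter at 22°S:
f = 2Ω sin φ = 2 × 7.29×10⁻⁵ × sin 22° = 5.46×10⁻⁵ s⁻¹
Pressure gradient: |∂P/∂n| = 700 Pa / 120000 m = 5.83×10⁻³ Pa/m
Geostrophic speed: V_g = |∂P/∂n|/(fρ) = 5.83×10⁻³/(5.46×10⁻⁵ × 1.15) = 92.9 m/s
Around a low, centrifugal force acts outward with Coriolis, so pressure-gradient force balances both:
(1/ρ)|∂P/∂n| = fV + V²/R  →  V² + fR·V − fR·V_g = 0
With fR = 5.46×10⁻⁵ × 472×10³ m = 25.8 m/s:
V = [−fR + √((fR)² + 4 fR V_g)]/2 = [−25.8 + √(25.8² + 4×25.8×92.9)]/2 = 37.7 m/s
Subgeostrophic (V < V_g = 92.9 m/s), as expected around a low.
Converting: 37.7 m/s × 1.944 = 73.3 knots

73.3 knots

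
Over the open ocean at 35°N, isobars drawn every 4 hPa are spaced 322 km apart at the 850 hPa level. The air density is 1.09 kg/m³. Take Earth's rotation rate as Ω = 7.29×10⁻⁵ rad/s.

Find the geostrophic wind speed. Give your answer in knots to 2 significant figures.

26 knots

Coriolis parameter at 35°N:
f = 2Ω sin φ = 2 × 7.29×10⁻⁵ × sin 35° = 8.36×10⁻⁵ s⁻¹
Pressure gradient: |∂P/∂n| = 400 Pa / 322000 m = 1.24×10⁻³ Pa/m
Geostrophic balance (pressure-gradient force = Coriolis force):
V_g = (1/(fρ)) |∂P/∂n| = 1.24×10⁻³ / (8.36×10⁻⁵ × 1.09) = 13.6 m/s
Converting: 13.6 m/s × 1.944 = 26 knots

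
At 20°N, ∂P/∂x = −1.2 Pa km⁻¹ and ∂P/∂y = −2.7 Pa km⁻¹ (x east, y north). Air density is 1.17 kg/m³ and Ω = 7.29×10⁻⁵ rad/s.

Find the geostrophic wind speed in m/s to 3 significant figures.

Coriolis parameter at 20°N:
f = 2Ω sin φ = 2 × 7.29×10⁻⁵ × sin 20° = 4.99×10⁻⁵ s⁻¹
Component geostrophic relations (x east, y north):
u_g = −(1/(fρ)) ∂P/∂y,  v_g = (1/(fρ)) ∂P/∂x
u_g = −(−2.7×10⁻³)/(4.99×10⁻⁵ × 1.17) = 46.3 m/s;  v_g = (−1.2×10⁻³)/(4.99×10⁻⁵ × 1.17) = −20.6 m/s
|V_g| = √(u_g² + v_g²) = 50.6 m/s

50.6 m/s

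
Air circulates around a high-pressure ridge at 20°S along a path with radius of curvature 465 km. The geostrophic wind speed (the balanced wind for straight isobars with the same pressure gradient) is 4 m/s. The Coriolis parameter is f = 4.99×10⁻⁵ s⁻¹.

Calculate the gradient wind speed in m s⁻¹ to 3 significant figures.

5.14 m s⁻¹

Around a high, pressure-gradient force acts outward with centrifugal, so Coriolis balances both:
fV = (1/ρ)|∂P/∂n| + V²/R  →  V² − fR·V + fR·V_g = 0
With fR = 4.99×10⁻⁵ × 465×10³ m = 23.2 m/s:
V = [fR − √((fR)² − 4 fR V_g)]/2 = [23.2 − √(23.2² − 4×23.2×4)]/2 = 5.14 m/s
Supergeostrophic (V > V_g = 4 m/s), as expected around a high.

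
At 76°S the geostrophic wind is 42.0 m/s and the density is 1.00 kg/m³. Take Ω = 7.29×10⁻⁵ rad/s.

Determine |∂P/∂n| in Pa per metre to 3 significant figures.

5.94×10⁻³ Pa/m

Coriolis parameter at 76°S:
f = 2Ω sin φ = 2 × 7.29×10⁻⁵ × sin 76° = 1.41×10⁻⁴ s⁻¹
Geostrophic balance rearranged: |∂P/∂n| = f ρ V_g
|∂P/∂n| = 1.41×10⁻⁴ × 1.00 × 42.0 = 5.94×10⁻³ Pa/m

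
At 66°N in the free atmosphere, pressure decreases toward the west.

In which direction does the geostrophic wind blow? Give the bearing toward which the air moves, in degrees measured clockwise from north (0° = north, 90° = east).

000°

The pressure-gradient force points toward the west (bearing 270°).
Geostrophic balance: in the Northern Hemisphere the Coriolis force deflects motion to the right, so the geostrophic wind blows 90° to the right of the pressure-gradient force (low pressure on the left).
Rotating 270° by 90° clockwise gives 000° — the wind blows toward the north.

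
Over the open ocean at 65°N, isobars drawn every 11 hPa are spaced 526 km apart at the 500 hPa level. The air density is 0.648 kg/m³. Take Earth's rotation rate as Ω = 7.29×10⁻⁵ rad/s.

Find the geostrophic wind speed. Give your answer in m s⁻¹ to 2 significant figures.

24 m s⁻¹

Coriolis parameter at 65°N:
f = 2Ω sin φ = 2 × 7.29×10⁻⁵ × sin 65° = 1.32×10⁻⁴ s⁻¹
Pressure gradient: |∂P/∂n| = 1100 Pa / 526000 m = 2.09×10⁻³ Pa/m
Geostrophic balance (pressure-gradient force = Coriolis force):
V_g = (1/(fρ)) |∂P/∂n| = 2.09×10⁻³ / (1.32×10⁻⁴ × 0.648) = 24.4 m/s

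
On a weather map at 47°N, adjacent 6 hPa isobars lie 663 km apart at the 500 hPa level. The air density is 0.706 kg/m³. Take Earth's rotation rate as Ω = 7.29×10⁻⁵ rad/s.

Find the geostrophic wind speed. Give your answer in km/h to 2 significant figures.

Coriolis parameter at 47°N:
f = 2Ω sin φ = 2 × 7.29×10⁻⁵ × sin 47° = 1.07×10⁻⁴ s⁻¹
Pressure gradient: |∂P/∂n| = 600 Pa / 663000 m = 9.05×10⁻⁴ Pa/m
Geostrophic balance (pressure-gradient force = Coriolis force):
V_g = (1/(fρ)) |∂P/∂n| = 9.05×10⁻⁴ / (1.07×10⁻⁴ × 0.706) = 12.0 m/s
Converting: 12.0 m/s × 3.6 = 43 km/h

43 km/h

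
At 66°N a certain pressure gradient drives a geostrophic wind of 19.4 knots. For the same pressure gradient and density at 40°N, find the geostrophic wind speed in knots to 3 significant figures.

27.6 knots

With the same pressure gradient and density, V_g ∝ 1/f ∝ 1/sin φ.
V₂ = V₁ · sin φ₁ / sin φ₂ = 19.4 × sin 66° / sin 40°
V₂ = 19.4 × 0.9135/0.6428 = 27.6 knots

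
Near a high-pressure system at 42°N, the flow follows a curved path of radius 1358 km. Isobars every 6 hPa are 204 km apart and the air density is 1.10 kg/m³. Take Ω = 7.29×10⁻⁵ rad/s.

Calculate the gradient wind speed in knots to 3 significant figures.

Coriolis parameter at 42°N:
f = 2Ω sin φ = 2 × 7.29×10⁻⁵ × sin 42° = 9.76×10⁻⁵ s⁻¹
Pressure gradient: |∂P/∂n| = 600 Pa / 204000 m = 2.94×10⁻³ Pa/m
Geostrophic speed: V_g = |∂P/∂n|/(fρ) = 2.94×10⁻³/(9.76×10⁻⁵ × 1.10) = 27.4 m/s
Around a high, pressure-gradient force acts outward with centrifugal, so Coriolis balances both:
fV = (1/ρ)|∂P/∂n| + V²/R  →  V² − fR·V + fR·V_g = 0
With fR = 9.76×10⁻⁵ × 1358×10³ m = 132 m/s:
V = [fR − √((fR)² − 4 fR V_g)]/2 = [132 − √(132² − 4×132×27.4)]/2 = 38.7 m/s
Supergeostrophic (V > V_g = 27.4 m/s), as expected around a high.
Converting: 38.7 m/s × 1.944 = 75.3 knots

75.3 knots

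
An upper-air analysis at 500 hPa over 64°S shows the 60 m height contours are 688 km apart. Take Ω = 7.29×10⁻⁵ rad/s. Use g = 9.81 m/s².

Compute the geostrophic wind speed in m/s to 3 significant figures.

6.53 m/s

Coriolis parameter at 64°S:
f = 2Ω sin φ = 2 × 7.29×10⁻⁵ × sin 64° = 1.31×10⁻⁴ s⁻¹
Height gradient: |∂Z/∂n| = 60 m / 688000 m = 8.72×10⁻⁵
On a pressure surface, geostrophic balance gives V_g = (g/f)|∂Z/∂n|:
V_g = 9.81 × 8.72×10⁻⁵ / 1.31×10⁻⁴ = 6.53 m/s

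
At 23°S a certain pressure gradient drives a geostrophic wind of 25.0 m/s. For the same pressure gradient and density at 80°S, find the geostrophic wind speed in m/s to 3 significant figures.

With the same pressure gradient and density, V_g ∝ 1/f ∝ 1/sin φ.
V₂ = V₁ · sin φ₁ / sin φ₂ = 25.0 × sin 23° / sin 80°
V₂ = 25.0 × 0.3907/0.9848 = 9.92 m/s

9.92 m/s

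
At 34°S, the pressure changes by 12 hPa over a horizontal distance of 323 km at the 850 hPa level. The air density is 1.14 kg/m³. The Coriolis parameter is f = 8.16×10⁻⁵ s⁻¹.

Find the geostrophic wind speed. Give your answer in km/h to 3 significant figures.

144 km/h

Pressure gradient: |∂P/∂n| = 1200 Pa / 323000 m = 3.72×10⁻³ Pa/m
Geostrophic balance (pressure-gradient force = Coriolis force):
V_g = (1/(fρ)) |∂P/∂n| = 3.72×10⁻³ / (8.16×10⁻⁵ × 1.14) = 39.9 m/s
Converting: 39.9 m/s × 3.6 = 144 km/h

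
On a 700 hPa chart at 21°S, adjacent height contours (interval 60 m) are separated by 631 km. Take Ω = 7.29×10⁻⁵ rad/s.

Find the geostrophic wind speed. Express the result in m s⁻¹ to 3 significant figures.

17.9 m s⁻¹

Coriolis parameter at 21°S:
f = 2Ω sin φ = 2 × 7.29×10⁻⁵ × sin 21° = 5.23×10⁻⁵ s⁻¹
Height gradient: |∂Z/∂n| = 60 m / 631000 m = 9.51×10⁻⁵
On a pressure surface, geostrophic balance gives V_g = (g/f)|∂Z/∂n|:
V_g = 9.81 × 9.51×10⁻⁵ / 5.23×10⁻⁵ = 17.9 m/s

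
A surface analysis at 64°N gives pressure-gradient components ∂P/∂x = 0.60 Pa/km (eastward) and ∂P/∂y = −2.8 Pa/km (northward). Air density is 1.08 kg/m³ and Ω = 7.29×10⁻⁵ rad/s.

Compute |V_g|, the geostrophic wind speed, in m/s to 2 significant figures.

Coriolis parameter at 64°N:
f = 2Ω sin φ = 2 × 7.29×10⁻⁵ × sin 64° = 1.31×10⁻⁴ s⁻¹
Component geostrophic relations (x east, y north):
u_g = −(1/(fρ)) ∂P/∂y,  v_g = (1/(fρ)) ∂P/∂x
u_g = −(−2.8×10⁻³)/(1.31×10⁻⁴ × 1.08) = 19.8 m/s;  v_g = (0.60×10⁻³)/(1.31×10⁻⁴ × 1.08) = 4.24 m/s
|V_g| = √(u_g² + v_g²) = 20.2 m/s

20 m/s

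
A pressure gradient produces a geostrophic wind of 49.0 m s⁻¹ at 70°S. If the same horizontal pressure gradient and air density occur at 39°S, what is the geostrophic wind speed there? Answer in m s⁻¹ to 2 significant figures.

73 m s⁻¹

With the same pressure gradient and density, V_g ∝ 1/f ∝ 1/sin φ.
V₂ = V₁ · sin φ₁ / sin φ₂ = 49.0 × sin 70° / sin 39°
V₂ = 49.0 × 0.9397/0.6293 = 73 m s⁻¹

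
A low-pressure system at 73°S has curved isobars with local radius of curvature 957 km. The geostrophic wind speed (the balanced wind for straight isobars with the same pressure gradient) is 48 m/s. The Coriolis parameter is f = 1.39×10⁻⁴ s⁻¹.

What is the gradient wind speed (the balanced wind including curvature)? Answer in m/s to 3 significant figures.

37.5 m/s

Around a low, centrifugal force acts outward with Coriolis, so pressure-gradient force balances both:
(1/ρ)|∂P/∂n| = fV + V²/R  →  V² + fR·V − fR·V_g = 0
With fR = 1.39×10⁻⁴ × 957×10³ m = 133 m/s:
V = [−fR + √((fR)² + 4 fR V_g)]/2 = [−133 + √(133² + 4×133×48)]/2 = 37.5 m/s
Subgeostrophic (V < V_g = 48 m/s), as expected around a low.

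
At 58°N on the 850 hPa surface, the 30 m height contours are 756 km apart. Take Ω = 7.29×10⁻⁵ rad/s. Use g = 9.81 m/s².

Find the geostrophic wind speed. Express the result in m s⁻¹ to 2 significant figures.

3.1 m s⁻¹

Coriolis parameter at 58°N:
f = 2Ω sin φ = 2 × 7.29×10⁻⁵ × sin 58° = 1.24×10⁻⁴ s⁻¹
Height gradient: |∂Z/∂n| = 30 m / 756000 m = 3.97×10⁻⁵
On a pressure surface, geostrophic balance gives V_g = (g/f)|∂Z/∂n|:
V_g = 9.81 × 3.97×10⁻⁵ / 1.24×10⁻⁴ = 3.15 m/s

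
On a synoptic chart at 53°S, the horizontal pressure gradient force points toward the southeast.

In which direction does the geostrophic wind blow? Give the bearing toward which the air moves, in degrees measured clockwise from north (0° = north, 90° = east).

The pressure-gradient force points toward the southeast (bearing 135°).
Geostrophic balance: in the Southern Hemisphere the Coriolis force deflects motion to the left, so the geostrophic wind blows 90° to the left of the pressure-gradient force (low pressure on the right).
Rotating 135° by 90° counterclockwise gives 045° — the wind blows toward the northeast.

045°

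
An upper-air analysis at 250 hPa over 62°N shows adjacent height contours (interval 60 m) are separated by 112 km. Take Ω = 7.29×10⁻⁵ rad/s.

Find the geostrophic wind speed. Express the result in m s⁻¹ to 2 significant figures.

41 m s⁻¹

Coriolis parameter at 62°N:
f = 2Ω sin φ = 2 × 7.29×10⁻⁵ × sin 62° = 1.29×10⁻⁴ s⁻¹
Height gradient: |∂Z/∂n| = 60 m / 112000 m = 5.36×10⁻⁴
On a pressure surface, geostrophic balance gives V_g = (g/f)|∂Z/∂n|:
V_g = 9.81 × 5.36×10⁻⁴ / 1.29×10⁻⁴ = 40.8 m/s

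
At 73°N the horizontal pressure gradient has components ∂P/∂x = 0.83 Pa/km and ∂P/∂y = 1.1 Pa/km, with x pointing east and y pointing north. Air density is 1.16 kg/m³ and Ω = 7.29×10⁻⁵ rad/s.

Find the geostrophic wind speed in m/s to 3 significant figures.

8.52 m/s

Coriolis parameter at 73°N:
f = 2Ω sin φ = 2 × 7.29×10⁻⁵ × sin 73° = 1.39×10⁻⁴ s⁻¹
Component geostrophic relations (x east, y north):
u_g = −(1/(fρ)) ∂P/∂y,  v_g = (1/(fρ)) ∂P/∂x
u_g = −(1.1×10⁻³)/(1.39×10⁻⁴ × 1.16) = −6.80 m/s;  v_g = (0.83×10⁻³)/(1.39×10⁻⁴ × 1.16) = 5.13 m/s
|V_g| = √(u_g² + v_g²) = 8.52 m/s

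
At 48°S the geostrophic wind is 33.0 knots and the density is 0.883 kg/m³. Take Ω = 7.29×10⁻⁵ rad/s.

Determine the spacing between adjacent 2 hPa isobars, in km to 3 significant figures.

123 km

Coriolis parameter at 48°S:
f = 2Ω sin φ = 2 × 7.29×10⁻⁵ × sin 48° = 1.08×10⁻⁴ s⁻¹
Wind speed in SI: 33.0 knots = 17.0 m/s
Geostrophic balance rearranged: |∂P/∂n| = f ρ V_g
|∂P/∂n| = 1.08×10⁻⁴ × 0.883 × 17.0 = 1.62×10⁻³ Pa/m
Isobar spacing: Δn = ΔP/|∂P/∂n| = 200 Pa / 1.62×10⁻³ Pa/m = 123136 m ≈ 123 km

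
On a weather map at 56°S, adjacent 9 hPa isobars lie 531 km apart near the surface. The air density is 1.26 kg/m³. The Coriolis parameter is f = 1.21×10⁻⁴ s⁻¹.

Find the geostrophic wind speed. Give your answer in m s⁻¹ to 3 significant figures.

11.1 m s⁻¹

Pressure gradient: |∂P/∂n| = 900 Pa / 531000 m = 1.69×10⁻³ Pa/m
Geostrophic balance (pressure-gradient force = Coriolis force):
V_g = (1/(fρ)) |∂P/∂n| = 1.69×10⁻³ / (1.21×10⁻⁴ × 1.26) = 11.1 m/s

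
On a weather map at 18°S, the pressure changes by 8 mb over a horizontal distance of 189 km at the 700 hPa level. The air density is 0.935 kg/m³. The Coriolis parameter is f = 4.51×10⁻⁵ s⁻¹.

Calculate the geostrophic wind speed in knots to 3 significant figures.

195 knots

Pressure gradient: |∂P/∂n| = 800 Pa / 189000 m = 4.23×10⁻³ Pa/m
Geostrophic balance (pressure-gradient force = Coriolis force):
V_g = (1/(fρ)) |∂P/∂n| = 4.23×10⁻³ / (4.51×10⁻⁵ × 0.935) = 100 m/s
Converting: 100 m/s × 1.944 = 195 knots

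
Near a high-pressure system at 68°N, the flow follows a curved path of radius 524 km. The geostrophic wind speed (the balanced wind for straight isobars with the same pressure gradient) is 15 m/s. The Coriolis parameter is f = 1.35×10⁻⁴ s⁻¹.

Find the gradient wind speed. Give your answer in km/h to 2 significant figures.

Around a high, pressure-gradient force acts outward with centrifugal, so Coriolis balances both:
fV = (1/ρ)|∂P/∂n| + V²/R  →  V² − fR·V + fR·V_g = 0
With fR = 1.35×10⁻⁴ × 524×10³ m = 70.7 m/s:
V = [fR − √((fR)² − 4 fR V_g)]/2 = [70.7 − √(70.7² − 4×70.7×15)]/2 = 21.6 m/s
Supergeostrophic (V > V_g = 15 m/s), as expected around a high.
Converting: 21.6 m/s × 3.6 = 78 km/h

78 km/h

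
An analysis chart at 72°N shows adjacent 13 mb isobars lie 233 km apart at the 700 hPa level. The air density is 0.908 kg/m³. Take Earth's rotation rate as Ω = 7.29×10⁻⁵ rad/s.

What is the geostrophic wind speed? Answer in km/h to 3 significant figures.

Coriolis parameter at 72°N:
f = 2Ω sin φ = 2 × 7.29×10⁻⁵ × sin 72° = 1.39×10⁻⁴ s⁻¹
Pressure gradient: |∂P/∂n| = 1300 Pa / 233000 m = 5.58×10⁻³ Pa/m
Geostrophic balance (pressure-gradient force = Coriolis force):
V_g = (1/(fρ)) |∂P/∂n| = 5.58×10⁻³ / (1.39×10⁻⁴ × 0.908) = 44.3 m/s
Converting: 44.3 m/s × 3.6 = 160 km/h

160 km/h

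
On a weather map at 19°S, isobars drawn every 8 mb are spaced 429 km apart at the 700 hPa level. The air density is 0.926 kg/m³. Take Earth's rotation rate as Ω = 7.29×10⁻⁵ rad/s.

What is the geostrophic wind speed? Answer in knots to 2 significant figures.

Coriolis parameter at 19°S:
f = 2Ω sin φ = 2 × 7.29×10⁻⁵ × sin 19° = 4.75×10⁻⁵ s⁻¹
Pressure gradient: |∂P/∂n| = 800 Pa / 429000 m = 1.86×10⁻³ Pa/m
Geostrophic balance (pressure-gradient force = Coriolis force):
V_g = (1/(fρ)) |∂P/∂n| = 1.86×10⁻³ / (4.75×10⁻⁵ × 0.926) = 42.4 m/s
Converting: 42.4 m/s × 1.944 = 82 knots

82 knots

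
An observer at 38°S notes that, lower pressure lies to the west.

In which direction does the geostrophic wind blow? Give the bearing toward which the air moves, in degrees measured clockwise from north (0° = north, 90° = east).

The pressure-gradient force points toward the west (bearing 270°).
Geostrophic balance: in the Southern Hemisphere the Coriolis force deflects motion to the left, so the geostrophic wind blows 90° to the left of the pressure-gradient force (low pressure on the right).
Rotating 270° by 90° counterclockwise gives 180° — the wind blows toward the south.

180°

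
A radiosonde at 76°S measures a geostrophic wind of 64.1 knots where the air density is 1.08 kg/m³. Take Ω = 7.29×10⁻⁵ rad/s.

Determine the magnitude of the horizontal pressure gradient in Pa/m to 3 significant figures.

5.04×10⁻³ Pa/m

Coriolis parameter at 76°S:
f = 2Ω sin φ = 2 × 7.29×10⁻⁵ × sin 76° = 1.41×10⁻⁴ s⁻¹
Wind speed in SI: 64.1 knots = 33.0 m/s
Geostrophic balance rearranged: |∂P/∂n| = f ρ V_g
|∂P/∂n| = 1.41×10⁻⁴ × 1.08 × 33.0 = 5.04×10⁻³ Pa/m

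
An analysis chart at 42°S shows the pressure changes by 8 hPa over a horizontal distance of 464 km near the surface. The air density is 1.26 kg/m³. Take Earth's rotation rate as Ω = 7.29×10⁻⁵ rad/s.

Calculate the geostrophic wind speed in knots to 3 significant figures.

Coriolis parameter at 42°S:
f = 2Ω sin φ = 2 × 7.29×10⁻⁵ × sin 42° = 9.76×10⁻⁵ s⁻¹
Pressure gradient: |∂P/∂n| = 800 Pa / 464000 m = 1.72×10⁻³ Pa/m
Geostrophic balance (pressure-gradient force = Coriolis force):
V_g = (1/(fρ)) |∂P/∂n| = 1.72×10⁻³ / (9.76×10⁻⁵ × 1.26) = 14.0 m/s
Converting: 14.0 m/s × 1.944 = 27.3 knots

27.3 knots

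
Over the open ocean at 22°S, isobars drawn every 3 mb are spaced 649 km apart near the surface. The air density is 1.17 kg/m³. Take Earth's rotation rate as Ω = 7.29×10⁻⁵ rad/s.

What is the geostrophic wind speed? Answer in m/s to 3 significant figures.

7.23 m/s

Coriolis parameter at 22°S:
f = 2Ω sin φ = 2 × 7.29×10⁻⁵ × sin 22° = 5.46×10⁻⁵ s⁻¹
Pressure gradient: |∂P/∂n| = 300 Pa / 649000 m = 4.62×10⁻⁴ Pa/m
Geostrophic balance (pressure-gradient force = Coriolis force):
V_g = (1/(fρ)) |∂P/∂n| = 4.62×10⁻⁴ / (5.46×10⁻⁵ × 1.17) = 7.23 m/s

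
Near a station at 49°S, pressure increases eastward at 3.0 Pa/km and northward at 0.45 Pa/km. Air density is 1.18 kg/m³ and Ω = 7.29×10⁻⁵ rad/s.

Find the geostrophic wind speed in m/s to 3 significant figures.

23.4 m/s

Coriolis parameter at 49°S:
f = 2Ω sin φ = 2 × 7.29×10⁻⁵ × sin 49° = 1.10×10⁻⁴ s⁻¹
In the Southern Hemisphere f is negative: f = −1.10×10⁻⁴ s⁻¹.
Component geostrophic relations (x east, y north):
u_g = −(1/(fρ)) ∂P/∂y,  v_g = (1/(fρ)) ∂P/∂x
u_g = −(0.45×10⁻³)/(−1.10×10⁻⁴ × 1.18) = 3.47 m/s;  v_g = (3.0×10⁻³)/(−1.10×10⁻⁴ × 1.18) = −23.1 m/s
|V_g| = √(u_g² + v_g²) = 23.4 m/s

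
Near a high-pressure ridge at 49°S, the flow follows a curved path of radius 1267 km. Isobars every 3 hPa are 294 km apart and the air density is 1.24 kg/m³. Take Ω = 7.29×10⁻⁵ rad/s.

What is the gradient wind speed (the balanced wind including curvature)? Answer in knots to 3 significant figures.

Coriolis parameter at 49°S:
f = 2Ω sin φ = 2 × 7.29×10⁻⁵ × sin 49° = 1.10×10⁻⁴ s⁻¹
Pressure gradient: |∂P/∂n| = 300 Pa / 294000 m = 1.02×10⁻³ Pa/m
Geostrophic speed: V_g = |∂P/∂n|/(fρ) = 1.02×10⁻³/(1.10×10⁻⁴ × 1.24) = 7.48 m/s
Around a high, pressure-gradient force acts outward with centrifugal, so Coriolis balances both:
fV = (1/ρ)|∂P/∂n| + V²/R  →  V² − fR·V + fR·V_g = 0
With fR = 1.10×10⁻⁴ × 1267×10³ m = 139 m/s:
V = [fR − √((fR)² − 4 fR V_g)]/2 = [139 − √(139² − 4×139×7.48)]/2 = 7.93 m/s
Supergeostrophic (V > V_g = 7.48 m/s), as expected around a high.
Converting: 7.93 m/s × 1.944 = 15.4 knots

15.4 knots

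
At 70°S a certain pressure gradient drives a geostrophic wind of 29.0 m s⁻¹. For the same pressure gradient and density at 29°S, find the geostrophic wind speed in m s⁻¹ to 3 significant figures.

56.2 m s⁻¹

With the same pressure gradient and density, V_g ∝ 1/f ∝ 1/sin φ.
V₂ = V₁ · sin φ₁ / sin φ₂ = 29.0 × sin 70° / sin 29°
V₂ = 29.0 × 0.9397/0.4848 = 56.2 m s⁻¹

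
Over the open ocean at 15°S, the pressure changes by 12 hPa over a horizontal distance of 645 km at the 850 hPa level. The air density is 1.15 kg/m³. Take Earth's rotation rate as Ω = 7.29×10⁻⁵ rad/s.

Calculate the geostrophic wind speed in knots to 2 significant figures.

Coriolis parameter at 15°S:
f = 2Ω sin φ = 2 × 7.29×10⁻⁵ × sin 15° = 3.77×10⁻⁵ s⁻¹
Pressure gradient: |∂P/∂n| = 1200 Pa / 645000 m = 1.86×10⁻³ Pa/m
Geostrophic balance (pressure-gradient force = Coriolis force):
V_g = (1/(fρ)) |∂P/∂n| = 1.86×10⁻³ / (3.77×10⁻⁵ × 1.15) = 42.9 m/s
Converting: 42.9 m/s × 1.944 = 83 knots

83 knots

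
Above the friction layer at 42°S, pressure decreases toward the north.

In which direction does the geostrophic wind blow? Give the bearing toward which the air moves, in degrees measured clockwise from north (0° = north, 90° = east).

270°

The pressure-gradient force points toward the north (bearing 000°).
Geostrophic balance: in the Southern Hemisphere the Coriolis force deflects motion to the left, so the geostrophic wind blows 90° to the left of the pressure-gradient force (low pressure on the right).
Rotating 000° by 90° counterclockwise gives 270° — the wind blows toward the west.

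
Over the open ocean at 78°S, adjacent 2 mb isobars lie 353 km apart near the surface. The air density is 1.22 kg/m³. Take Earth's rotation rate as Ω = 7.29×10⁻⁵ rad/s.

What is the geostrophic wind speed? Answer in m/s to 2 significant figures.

3.3 m/s

Coriolis parameter at 78°S:
f = 2Ω sin φ = 2 × 7.29×10⁻⁵ × sin 78° = 1.43×10⁻⁴ s⁻¹
Pressure gradient: |∂P/∂n| = 200 Pa / 353000 m = 5.67×10⁻⁴ Pa/m
Geostrophic balance (pressure-gradient force = Coriolis force):
V_g = (1/(fρ)) |∂P/∂n| = 5.67×10⁻⁴ / (1.43×10⁻⁴ × 1.22) = 3.26 m/s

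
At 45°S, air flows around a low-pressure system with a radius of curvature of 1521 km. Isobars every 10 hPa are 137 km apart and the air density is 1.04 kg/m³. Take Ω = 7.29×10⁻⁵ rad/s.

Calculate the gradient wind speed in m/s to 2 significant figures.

Coriolis parameter at 45°S:
f = 2Ω sin φ = 2 × 7.29×10⁻⁵ × sin 45° = 1.03×10⁻⁴ s⁻¹
Pressure gradient: |∂P/∂n| = 1000 Pa / 137000 m = 7.30×10⁻³ Pa/m
Geostrophic speed: V_g = |∂P/∂n|/(fρ) = 7.30×10⁻³/(1.03×10⁻⁴ × 1.04) = 68.1 m/s
Around a low, centrifugal force acts outward with Coriolis, so pressure-gradient force balances both:
(1/ρ)|∂P/∂n| = fV + V²/R  →  V² + fR·V − fR·V_g = 0
With fR = 1.03×10⁻⁴ × 1521×10³ m = 157 m/s:
V = [−fR + √((fR)² + 4 fR V_g)]/2 = [−157 + √(157² + 4×157×68.1)]/2 = 51.3 m/s
Subgeostrophic (V < V_g = 68.1 m/s), as expected around a low.

51 m/s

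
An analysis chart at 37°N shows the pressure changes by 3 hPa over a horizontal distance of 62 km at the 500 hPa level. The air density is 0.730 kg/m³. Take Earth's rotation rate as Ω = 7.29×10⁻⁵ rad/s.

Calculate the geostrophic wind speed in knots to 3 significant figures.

147 knots

Coriolis parameter at 37°N:
f = 2Ω sin φ = 2 × 7.29×10⁻⁵ × sin 37° = 8.77×10⁻⁵ s⁻¹
Pressure gradient: |∂P/∂n| = 300 Pa / 62000 m = 4.84×10⁻³ Pa/m
Geostrophic balance (pressure-gradient force = Coriolis force):
V_g = (1/(fρ)) |∂P/∂n| = 4.84×10⁻³ / (8.77×10⁻⁵ × 0.730) = 75.5 m/s
Converting: 75.5 m/s × 1.944 = 147 knots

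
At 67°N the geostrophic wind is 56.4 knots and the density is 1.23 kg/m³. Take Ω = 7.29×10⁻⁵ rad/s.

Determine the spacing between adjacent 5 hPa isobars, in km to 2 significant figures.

100 km

Coriolis parameter at 67°N:
f = 2Ω sin φ = 2 × 7.29×10⁻⁵ × sin 67° = 1.34×10⁻⁴ s⁻¹
Wind speed in SI: 56.4 knots = 29.0 m/s
Geostrophic balance rearranged: |∂P/∂n| = f ρ V_g
|∂P/∂n| = 1.34×10⁻⁴ × 1.23 × 29.0 = 4.79×10⁻³ Pa/m
Isobar spacing: Δn = ΔP/|∂P/∂n| = 500 Pa / 4.79×10⁻³ Pa/m = 104391 m ≈ 100 km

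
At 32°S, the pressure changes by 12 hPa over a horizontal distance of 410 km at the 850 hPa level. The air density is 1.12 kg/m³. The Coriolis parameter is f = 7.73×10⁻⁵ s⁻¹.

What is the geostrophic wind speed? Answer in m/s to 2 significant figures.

34 m/s

Pressure gradient: |∂P/∂n| = 1200 Pa / 410000 m = 2.93×10⁻³ Pa/m
Geostrophic balance (pressure-gradient force = Coriolis force):
V_g = (1/(fρ)) |∂P/∂n| = 2.93×10⁻³ / (7.73×10⁻⁵ × 1.12) = 33.8 m/s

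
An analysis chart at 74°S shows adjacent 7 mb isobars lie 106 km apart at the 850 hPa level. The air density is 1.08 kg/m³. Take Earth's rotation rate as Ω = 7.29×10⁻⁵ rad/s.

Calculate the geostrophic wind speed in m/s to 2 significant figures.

44 m/s

Coriolis parameter at 74°S:
f = 2Ω sin φ = 2 × 7.29×10⁻⁵ × sin 74° = 1.40×10⁻⁴ s⁻¹
Pressure gradient: |∂P/∂n| = 700 Pa / 106000 m = 6.60×10⁻³ Pa/m
Geostrophic balance (pressure-gradient force = Coriolis force):
V_g = (1/(fρ)) |∂P/∂n| = 6.60×10⁻³ / (1.40×10⁻⁴ × 1.08) = 43.6 m/s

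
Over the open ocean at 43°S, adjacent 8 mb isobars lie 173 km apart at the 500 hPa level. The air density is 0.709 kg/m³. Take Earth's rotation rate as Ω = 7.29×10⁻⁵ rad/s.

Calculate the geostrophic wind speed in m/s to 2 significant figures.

66 m/s

Coriolis parameter at 43°S:
f = 2Ω sin φ = 2 × 7.29×10⁻⁵ × sin 43° = 9.94×10⁻⁵ s⁻¹
Pressure gradient: |∂P/∂n| = 800 Pa / 173000 m = 4.62×10⁻³ Pa/m
Geostrophic balance (pressure-gradient force = Coriolis force):
V_g = (1/(fρ)) |∂P/∂n| = 4.62×10⁻³ / (9.94×10⁻⁵ × 0.709) = 65.6 m/s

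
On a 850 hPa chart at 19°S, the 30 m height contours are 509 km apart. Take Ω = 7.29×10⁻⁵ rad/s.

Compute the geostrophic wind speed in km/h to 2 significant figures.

44 km/h

Coriolis parameter at 19°S:
f = 2Ω sin φ = 2 × 7.29×10⁻⁵ × sin 19° = 4.75×10⁻⁵ s⁻¹
Height gradient: |∂Z/∂n| = 30 m / 509000 m = 5.89×10⁻⁵
On a pressure surface, geostrophic balance gives V_g = (g/f)|∂Z/∂n|:
V_g = 9.81 × 5.89×10⁻⁵ / 4.75×10⁻⁵ = 12.2 m/s
Converting: 12.2 m/s × 3.6 = 44 km/h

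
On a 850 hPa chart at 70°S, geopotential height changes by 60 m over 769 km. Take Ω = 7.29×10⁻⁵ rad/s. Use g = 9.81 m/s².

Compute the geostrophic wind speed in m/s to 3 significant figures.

Coriolis parameter at 70°S:
f = 2Ω sin φ = 2 × 7.29×10⁻⁵ × sin 70° = 1.37×10⁻⁴ s⁻¹
Height gradient: |∂Z/∂n| = 60 m / 769000 m = 7.80×10⁻⁵
On a pressure surface, geostrophic balance gives V_g = (g/f)|∂Z/∂n|:
V_g = 9.81 × 7.80×10⁻⁵ / 1.37×10⁻⁴ = 5.59 m/s

5.59 m/s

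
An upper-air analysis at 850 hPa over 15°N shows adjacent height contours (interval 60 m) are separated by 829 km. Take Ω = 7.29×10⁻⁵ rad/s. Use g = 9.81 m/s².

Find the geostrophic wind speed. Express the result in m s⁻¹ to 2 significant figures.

19 m s⁻¹

Coriolis parameter at 15°N:
f = 2Ω sin φ = 2 × 7.29×10⁻⁵ × sin 15° = 3.77×10⁻⁵ s⁻¹
Height gradient: |∂Z/∂n| = 60 m / 829000 m = 7.24×10⁻⁵
On a pressure surface, geostrophic balance gives V_g = (g/f)|∂Z/∂n|:
V_g = 9.81 × 7.24×10⁻⁵ / 3.77×10⁻⁵ = 18.8 m/s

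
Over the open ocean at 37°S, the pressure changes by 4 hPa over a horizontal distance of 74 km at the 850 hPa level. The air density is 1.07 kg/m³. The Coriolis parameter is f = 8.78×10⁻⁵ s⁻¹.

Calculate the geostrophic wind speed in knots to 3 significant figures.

112 knots

Pressure gradient: |∂P/∂n| = 400 Pa / 74000 m = 5.41×10⁻³ Pa/m
Geostrophic balance (pressure-gradient force = Coriolis force):
V_g = (1/(fρ)) |∂P/∂n| = 5.41×10⁻³ / (8.78×10⁻⁵ × 1.07) = 57.5 m/s
Converting: 57.5 m/s × 1.944 = 112 knots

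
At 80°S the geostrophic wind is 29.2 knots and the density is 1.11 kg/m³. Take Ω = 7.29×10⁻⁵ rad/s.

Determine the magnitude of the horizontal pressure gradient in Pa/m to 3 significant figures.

2.39×10⁻³ Pa/m

Coriolis parameter at 80°S:
f = 2Ω sin φ = 2 × 7.29×10⁻⁵ × sin 80° = 1.44×10⁻⁴ s⁻¹
Wind speed in SI: 29.2 knots = 15.0 m/s
Geostrophic balance rearranged: |∂P/∂n| = f ρ V_g
|∂P/∂n| = 1.44×10⁻⁴ × 1.11 × 15.0 = 2.39×10⁻³ Pa/m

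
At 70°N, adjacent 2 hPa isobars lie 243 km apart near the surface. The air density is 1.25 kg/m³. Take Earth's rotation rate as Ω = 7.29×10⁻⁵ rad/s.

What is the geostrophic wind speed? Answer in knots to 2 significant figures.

9.3 knots

Coriolis parameter at 70°N:
f = 2Ω sin φ = 2 × 7.29×10⁻⁵ × sin 70° = 1.37×10⁻⁴ s⁻¹
Pressure gradient: |∂P/∂n| = 200 Pa / 243000 m = 8.23×10⁻⁴ Pa/m
Geostrophic balance (pressure-gradient force = Coriolis force):
V_g = (1/(fρ)) |∂P/∂n| = 8.23×10⁻⁴ / (1.37×10⁻⁴ × 1.25) = 4.81 m/s
Converting: 4.81 m/s × 1.944 = 9.3 knots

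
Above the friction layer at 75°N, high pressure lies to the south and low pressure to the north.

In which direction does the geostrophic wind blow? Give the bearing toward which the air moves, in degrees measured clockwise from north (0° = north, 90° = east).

090°

The pressure-gradient force points toward the north (bearing 000°).
Geostrophic balance: in the Northern Hemisphere the Coriolis force deflects motion to the right, so the geostrophic wind blows 90° to the right of the pressure-gradient force (low pressure on the left).
Rotating 000° by 90° clockwise gives 090° — the wind blows toward the east.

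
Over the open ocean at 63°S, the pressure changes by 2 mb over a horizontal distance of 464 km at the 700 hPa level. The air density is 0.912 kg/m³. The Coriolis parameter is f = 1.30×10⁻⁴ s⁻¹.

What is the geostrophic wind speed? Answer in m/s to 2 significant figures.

3.6 m/s

Pressure gradient: |∂P/∂n| = 200 Pa / 464000 m = 4.31×10⁻⁴ Pa/m
Geostrophic balance (pressure-gradient force = Coriolis force):
V_g = (1/(fρ)) |∂P/∂n| = 4.31×10⁻⁴ / (1.30×10⁻⁴ × 0.912) = 3.64 m/s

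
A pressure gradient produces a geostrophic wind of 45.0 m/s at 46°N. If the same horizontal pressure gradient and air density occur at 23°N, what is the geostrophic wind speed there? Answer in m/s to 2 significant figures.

With the same pressure gradient and density, V_g ∝ 1/f ∝ 1/sin φ.
V₂ = V₁ · sin φ₁ / sin φ₂ = 45.0 × sin 46° / sin 23°
V₂ = 45.0 × 0.7193/0.3907 = 83 m/s

83 m/s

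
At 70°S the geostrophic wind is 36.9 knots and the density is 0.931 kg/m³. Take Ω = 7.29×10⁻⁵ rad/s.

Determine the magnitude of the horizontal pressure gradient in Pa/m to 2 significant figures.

Coriolis parameter at 70°S:
f = 2Ω sin φ = 2 × 7.29×10⁻⁵ × sin 70° = 1.37×10⁻⁴ s⁻¹
Wind speed in SI: 36.9 knots = 19.0 m/s
Geostrophic balance rearranged: |∂P/∂n| = f ρ V_g
|∂P/∂n| = 1.37×10⁻⁴ × 0.931 × 19.0 = 2.42×10⁻³ Pa/m

2.4×10⁻³ Pa/m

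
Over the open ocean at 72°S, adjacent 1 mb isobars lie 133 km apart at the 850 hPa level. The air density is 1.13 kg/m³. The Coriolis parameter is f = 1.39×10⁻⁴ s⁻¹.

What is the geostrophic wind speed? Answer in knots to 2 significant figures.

9.3 knots

Pressure gradient: |∂P/∂n| = 100 Pa / 133000 m = 7.52×10⁻⁴ Pa/m
Geostrophic balance (pressure-gradient force = Coriolis force):
V_g = (1/(fρ)) |∂P/∂n| = 7.52×10⁻⁴ / (1.39×10⁻⁴ × 1.13) = 4.79 m/s
Converting: 4.79 m/s × 1.944 = 9.3 knots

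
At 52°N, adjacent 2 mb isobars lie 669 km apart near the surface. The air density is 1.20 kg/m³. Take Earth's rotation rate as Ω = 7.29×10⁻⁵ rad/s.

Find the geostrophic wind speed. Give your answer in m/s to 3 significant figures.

2.17 m/s

Coriolis parameter at 52°N:
f = 2Ω sin φ = 2 × 7.29×10⁻⁵ × sin 52° = 1.15×10⁻⁴ s⁻¹
Pressure gradient: |∂P/∂n| = 200 Pa / 669000 m = 2.99×10⁻⁴ Pa/m
Geostrophic balance (pressure-gradient force = Coriolis force):
V_g = (1/(fρ)) |∂P/∂n| = 2.99×10⁻⁴ / (1.15×10⁻⁴ × 1.20) = 2.17 m/s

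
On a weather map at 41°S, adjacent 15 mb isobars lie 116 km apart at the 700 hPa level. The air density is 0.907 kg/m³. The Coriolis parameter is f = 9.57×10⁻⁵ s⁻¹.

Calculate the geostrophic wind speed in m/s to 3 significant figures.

Pressure gradient: |∂P/∂n| = 1500 Pa / 116000 m = 1.29×10⁻² Pa/m
Geostrophic balance (pressure-gradient force = Coriolis force):
V_g = (1/(fρ)) |∂P/∂n| = 1.29×10⁻² / (9.57×10⁻⁵ × 0.907) = 149 m/s

149 m/s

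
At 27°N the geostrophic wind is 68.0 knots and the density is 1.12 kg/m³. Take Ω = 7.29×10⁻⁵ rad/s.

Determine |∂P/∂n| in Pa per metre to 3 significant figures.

Coriolis parameter at 27°N:
f = 2Ω sin φ = 2 × 7.29×10⁻⁵ × sin 27° = 6.62×10⁻⁵ s⁻¹
Wind speed in SI: 68.0 knots = 35.0 m/s
Geostrophic balance rearranged: |∂P/∂n| = f ρ V_g
|∂P/∂n| = 6.62×10⁻⁵ × 1.12 × 35.0 = 2.59×10⁻³ Pa/m

2.59×10⁻³ Pa/m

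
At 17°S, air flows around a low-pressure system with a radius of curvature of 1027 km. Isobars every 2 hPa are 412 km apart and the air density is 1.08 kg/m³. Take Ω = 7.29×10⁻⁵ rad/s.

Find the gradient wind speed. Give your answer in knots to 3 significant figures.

Coriolis parameter at 17°S:
f = 2Ω sin φ = 2 × 7.29×10⁻⁵ × sin 17° = 4.26×10⁻⁵ s⁻¹
Pressure gradient: |∂P/∂n| = 200 Pa / 412000 m = 4.85×10⁻⁴ Pa/m
Geostrophic speed: V_g = |∂P/∂n|/(fρ) = 4.85×10⁻⁴/(4.26×10⁻⁵ × 1.08) = 10.5 m/s
Around a low, centrifugal force acts outward with Coriolis, so pressure-gradient force balances both:
(1/ρ)|∂P/∂n| = fV + V²/R  →  V² + fR·V − fR·V_g = 0
With fR = 4.26×10⁻⁵ × 1027×10³ m = 43.8 m/s:
V = [−fR + √((fR)² + 4 fR V_g)]/2 = [−43.8 + √(43.8² + 4×43.8×10.5)]/2 = 8.78 m/s
Subgeostrophic (V < V_g = 10.5 m/s), as expected around a low.
Converting: 8.78 m/s × 1.944 = 17.1 knots

17.1 knots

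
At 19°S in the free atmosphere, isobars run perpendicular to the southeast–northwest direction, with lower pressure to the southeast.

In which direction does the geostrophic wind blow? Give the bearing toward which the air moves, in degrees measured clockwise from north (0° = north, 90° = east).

The pressure-gradient force points toward the southeast (bearing 135°).
Geostrophic balance: in the Southern Hemisphere the Coriolis force deflects motion to the left, so the geostrophic wind blows 90° to the left of the pressure-gradient force (low pressure on the right).
Rotating 135° by 90° counterclockwise gives 045° — the wind blows toward the northeast.

045°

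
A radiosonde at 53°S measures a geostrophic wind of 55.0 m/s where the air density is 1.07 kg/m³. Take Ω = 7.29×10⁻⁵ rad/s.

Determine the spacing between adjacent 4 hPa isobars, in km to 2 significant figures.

Coriolis parameter at 53°S:
f = 2Ω sin φ = 2 × 7.29×10⁻⁵ × sin 53° = 1.16×10⁻⁴ s⁻¹
Geostrophic balance rearranged: |∂P/∂n| = f ρ V_g
|∂P/∂n| = 1.16×10⁻⁴ × 1.07 × 55.0 = 6.85×10⁻³ Pa/m
Isobar spacing: Δn = ΔP/|∂P/∂n| = 400 Pa / 6.85×10⁻³ Pa/m = 58372 m ≈ 58 km

58 km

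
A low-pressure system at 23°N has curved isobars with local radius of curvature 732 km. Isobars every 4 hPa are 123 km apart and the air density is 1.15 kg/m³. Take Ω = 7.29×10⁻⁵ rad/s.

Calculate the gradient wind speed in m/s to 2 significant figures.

29 m/s

Coriolis parameter at 23°N:
f = 2Ω sin φ = 2 × 7.29×10⁻⁵ × sin 23° = 5.70×10⁻⁵ s⁻¹
Pressure gradient: |∂P/∂n| = 400 Pa / 123000 m = 3.25×10⁻³ Pa/m
Geostrophic speed: V_g = |∂P/∂n|/(fρ) = 3.25×10⁻³/(5.70×10⁻⁵ × 1.15) = 49.6 m/s
Around a low, centrifugal force acts outward with Coriolis, so pressure-gradient force balances both:
(1/ρ)|∂P/∂n| = fV + V²/R  →  V² + fR·V − fR·V_g = 0
With fR = 5.70×10⁻⁵ × 732×10³ m = 41.7 m/s:
V = [−fR + √((fR)² + 4 fR V_g)]/2 = [−41.7 + √(41.7² + 4×41.7×49.6)]/2 = 29.2 m/s
Subgeostrophic (V < V_g = 49.6 m/s), as expected around a low.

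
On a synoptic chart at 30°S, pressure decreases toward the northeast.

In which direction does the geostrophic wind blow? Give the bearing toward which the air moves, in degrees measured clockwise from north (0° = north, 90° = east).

315°

The pressure-gradient force points toward the northeast (bearing 045°).
Geostrophic balance: in the Southern Hemisphere the Coriolis force deflects motion to the left, so the geostrophic wind blows 90° to the left of the pressure-gradient force (low pressure on the right).
Rotating 045° by 90° counterclockwise gives 315° — the wind blows toward the northwest.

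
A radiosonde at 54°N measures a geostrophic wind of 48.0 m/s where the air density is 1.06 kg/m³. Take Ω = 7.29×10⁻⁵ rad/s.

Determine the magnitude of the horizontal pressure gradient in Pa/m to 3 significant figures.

Coriolis parameter at 54°N:
f = 2Ω sin φ = 2 × 7.29×10⁻⁵ × sin 54° = 1.18×10⁻⁴ s⁻¹
Geostrophic balance rearranged: |∂P/∂n| = f ρ V_g
|∂P/∂n| = 1.18×10⁻⁴ × 1.06 × 48.0 = 6.00×10⁻³ Pa/m

6.00×10⁻³ Pa/m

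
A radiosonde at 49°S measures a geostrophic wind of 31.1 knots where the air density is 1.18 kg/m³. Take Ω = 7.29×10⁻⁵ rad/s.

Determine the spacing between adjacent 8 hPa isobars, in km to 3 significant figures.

Coriolis parameter at 49°S:
f = 2Ω sin φ = 2 × 7.29×10⁻⁵ × sin 49° = 1.10×10⁻⁴ s⁻¹
Wind speed in SI: 31.1 knots = 16.0 m/s
Geostrophic balance rearranged: |∂P/∂n| = f ρ V_g
|∂P/∂n| = 1.10×10⁻⁴ × 1.18 × 16.0 = 2.08×10⁻³ Pa/m
Isobar spacing: Δn = ΔP/|∂P/∂n| = 800 Pa / 2.08×10⁻³ Pa/m = 385099 m ≈ 385 km

385 km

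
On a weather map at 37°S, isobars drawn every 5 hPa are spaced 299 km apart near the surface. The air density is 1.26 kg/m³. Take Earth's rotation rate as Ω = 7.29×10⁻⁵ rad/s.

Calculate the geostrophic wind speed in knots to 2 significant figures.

Coriolis parameter at 37°S:
f = 2Ω sin φ = 2 × 7.29×10⁻⁵ × sin 37° = 8.77×10⁻⁵ s⁻¹
Pressure gradient: |∂P/∂n| = 500 Pa / 299000 m = 1.67×10⁻³ Pa/m
Geostrophic balance (pressure-gradient force = Coriolis force):
V_g = (1/(fρ)) |∂P/∂n| = 1.67×10⁻³ / (8.77×10⁻⁵ × 1.26) = 15.1 m/s
Converting: 15.1 m/s × 1.944 = 29 knots

29 knots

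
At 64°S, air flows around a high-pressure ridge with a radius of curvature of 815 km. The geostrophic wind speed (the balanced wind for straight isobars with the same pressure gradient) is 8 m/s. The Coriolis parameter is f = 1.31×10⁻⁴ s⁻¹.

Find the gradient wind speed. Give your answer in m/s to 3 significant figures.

Around a high, pressure-gradient force acts outward with centrifugal, so Coriolis balances both:
fV = (1/ρ)|∂P/∂n| + V²/R  →  V² − fR·V + fR·V_g = 0
With fR = 1.31×10⁻⁴ × 815×10³ m = 107 m/s:
V = [fR − √((fR)² − 4 fR V_g)]/2 = [107 − √(107² − 4×107×8)]/2 = 8.71 m/s
Supergeostrophic (V > V_g = 8 m/s), as expected around a high.

8.71 m/s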